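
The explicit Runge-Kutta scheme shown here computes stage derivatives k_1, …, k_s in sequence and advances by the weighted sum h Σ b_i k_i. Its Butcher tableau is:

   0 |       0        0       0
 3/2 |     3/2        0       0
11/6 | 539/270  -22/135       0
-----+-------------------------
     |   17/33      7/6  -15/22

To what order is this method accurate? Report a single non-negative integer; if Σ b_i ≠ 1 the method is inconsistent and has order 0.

b = (17/33, 7/6, -15/22)
c = (0, 3/2, 11/6)
Ac = (0, 0, -11/45)
Σ b_i: 17/33·1 + 7/6·1 + (-15/22)·1 = 1 ✓
b·c: 7/6·3/2 + (-15/22)·11/6 = 1/2 ✓
b·c²: 7/6·9/4 + (-15/22)·121/36 = 1/3 ✓
b·Ac: (-15/22)·(-11/45) = 1/6 ✓; 3 stages ⇒ order 3.

3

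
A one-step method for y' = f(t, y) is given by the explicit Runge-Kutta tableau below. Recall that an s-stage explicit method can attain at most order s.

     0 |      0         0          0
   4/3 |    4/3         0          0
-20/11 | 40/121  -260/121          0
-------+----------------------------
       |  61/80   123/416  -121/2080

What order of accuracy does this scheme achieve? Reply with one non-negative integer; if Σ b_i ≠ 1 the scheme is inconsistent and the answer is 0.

3

b = (61/80, 123/416, -121/2080)
c = (0, 4/3, -20/11)
Ac = (0, 0, -1040/363)
Σ b_i: 61/80·1 + 123/416·1 + (-121/2080)·1 = 1 ✓
b·c: 123/416·4/3 + (-121/2080)·(-20/11) = 1/2 ✓
b·c²: 123/416·16/9 + (-121/2080)·400/121 = 1/3 ✓
b·Ac: (-121/2080)·(-1040/363) = 1/6 ✓; 3 stages ⇒ order 3.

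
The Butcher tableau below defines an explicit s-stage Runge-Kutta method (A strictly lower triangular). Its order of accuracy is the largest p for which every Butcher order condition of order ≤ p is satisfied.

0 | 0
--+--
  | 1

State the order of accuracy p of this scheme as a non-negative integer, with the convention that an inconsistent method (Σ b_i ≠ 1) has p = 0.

1

b = (1)
c = (0)
Σ b_i: 1·1 = 1 ✓; 1 stage ⇒ order 1.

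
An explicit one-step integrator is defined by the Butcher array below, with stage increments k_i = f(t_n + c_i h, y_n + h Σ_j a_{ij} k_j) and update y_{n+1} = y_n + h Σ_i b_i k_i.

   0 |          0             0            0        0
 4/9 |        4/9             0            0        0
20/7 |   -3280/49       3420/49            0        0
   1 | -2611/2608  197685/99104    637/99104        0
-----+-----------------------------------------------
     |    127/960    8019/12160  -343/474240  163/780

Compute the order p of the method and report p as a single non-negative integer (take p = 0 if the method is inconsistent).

4

b = (127/960, 8019/12160, -343/474240, 163/780)
c = (0, 4/9, 20/7, 1)
Ac = (0, 0, 1520/49, 295/326)
Σ b_i: 127/960·1 + 8019/12160·1 + (-343/474240)·1 + 163/780·1 = 1 ✓
b·c: 8019/12160·4/9 + (-343/474240)·20/7 + 163/780·1 = 1/2 ✓
b·c²: 8019/12160·16/81 + (-343/474240)·400/49 + 163/780·1 = 1/3 ✓
b·Ac: (-343/474240)·1520/49 + 163/780·295/326 = 1/6 ✓
b·c³: 8019/12160·64/729 + (-343/474240)·8000/343 + 163/780·1 = 1/4 ✓
b·(c∘Ac): (-343/474240)·30400/343 + 163/780·295/326 = 1/8 ✓
b·Ac²: (-343/474240)·6080/441 + 163/780·655/1467 = 1/12 ✓
b·A²c: 163/780·65/326 = 1/24 ✓; 4 stages ⇒ order 4.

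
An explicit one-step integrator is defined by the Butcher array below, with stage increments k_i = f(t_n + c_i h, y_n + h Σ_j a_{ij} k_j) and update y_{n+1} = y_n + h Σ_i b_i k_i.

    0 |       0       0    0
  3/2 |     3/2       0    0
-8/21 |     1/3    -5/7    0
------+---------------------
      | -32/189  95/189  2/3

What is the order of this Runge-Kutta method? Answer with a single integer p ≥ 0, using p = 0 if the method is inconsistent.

b = (-32/189, 95/189, 2/3)
c = (0, 3/2, -8/21)
Ac = (0, 0, -15/14)
Σ b_i: (-32/189)·1 + 95/189·1 + 2/3·1 = 1 ✓
b·c: 95/189·3/2 + 2/3·(-8/21) = 1/2 ✓
b·c²: 95/189·9/4 + 2/3·64/441 = 6497/5292 ≠ 1/3 ⇒ order 2.
b·Ac: 2/3·(-15/14) = -5/7 ≠ 1/6

2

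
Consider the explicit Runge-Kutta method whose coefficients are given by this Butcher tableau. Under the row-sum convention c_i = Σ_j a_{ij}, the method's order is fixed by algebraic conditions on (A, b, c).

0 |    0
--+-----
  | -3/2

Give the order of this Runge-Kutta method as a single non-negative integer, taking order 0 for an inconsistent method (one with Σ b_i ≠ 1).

0

b = (-3/2)
c = (0)
Σ b_i: (-3/2)·1 = -3/2 ≠ 1 ⇒ order 0.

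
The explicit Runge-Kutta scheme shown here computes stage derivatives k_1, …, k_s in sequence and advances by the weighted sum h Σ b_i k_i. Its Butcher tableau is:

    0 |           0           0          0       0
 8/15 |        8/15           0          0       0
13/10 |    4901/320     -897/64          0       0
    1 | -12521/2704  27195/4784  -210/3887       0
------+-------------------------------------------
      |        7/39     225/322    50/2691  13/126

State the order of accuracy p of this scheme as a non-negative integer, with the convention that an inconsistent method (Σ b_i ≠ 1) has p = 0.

b = (7/39, 225/322, 50/2691, 13/126)
c = (0, 8/15, 13/10, 1)
Ac = (0, 0, -299/40, 77/26)
Σ b_i: 7/39·1 + 225/322·1 + 50/2691·1 + 13/126·1 = 1 ✓
b·c: 225/322·8/15 + 50/2691·13/10 + 13/126·1 = 1/2 ✓
b·c²: 225/322·64/225 + 50/2691·169/100 + 13/126·1 = 1/3 ✓
b·Ac: 50/2691·(-299/40) + 13/126·77/26 = 1/6 ✓
b·c³: 225/322·512/3375 + 50/2691·2197/1000 + 13/126·1 = 1/4 ✓
b·(c∘Ac): 50/2691·(-3887/400) + 13/126·77/26 = 1/8 ✓
b·Ac²: 50/2691·(-299/75) + 13/126·119/78 = 1/12 ✓
b·A²c: 13/126·21/52 = 1/24 ✓; 4 stages ⇒ order 4.

4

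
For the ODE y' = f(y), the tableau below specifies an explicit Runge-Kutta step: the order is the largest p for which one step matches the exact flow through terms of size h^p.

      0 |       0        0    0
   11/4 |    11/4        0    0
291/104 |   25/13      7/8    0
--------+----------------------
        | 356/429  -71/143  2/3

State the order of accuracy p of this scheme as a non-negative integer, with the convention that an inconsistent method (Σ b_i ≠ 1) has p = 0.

2

b = (356/429, -71/143, 2/3)
c = (0, 11/4, 291/104)
Ac = (0, 0, 77/32)
Σ b_i: 356/429·1 + (-71/143)·1 + 2/3·1 = 1 ✓
b·c: (-71/143)·11/4 + 2/3·291/104 = 1/2 ✓
b·c²: (-71/143)·121/16 + 2/3·84681/10816 = 7921/5408 ≠ 1/3 ⇒ order 2.
b·Ac: 2/3·77/32 = 77/48 ≠ 1/6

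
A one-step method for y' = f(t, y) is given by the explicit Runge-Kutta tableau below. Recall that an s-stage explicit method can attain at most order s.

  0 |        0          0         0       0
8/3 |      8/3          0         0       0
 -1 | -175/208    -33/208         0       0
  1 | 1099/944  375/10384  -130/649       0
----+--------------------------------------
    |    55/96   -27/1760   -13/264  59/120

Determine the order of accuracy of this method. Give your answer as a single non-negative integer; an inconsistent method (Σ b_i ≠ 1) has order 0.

b = (55/96, -27/1760, -13/264, 59/120)
c = (0, 8/3, -1, 1)
Ac = (0, 0, -11/26, 35/118)
Σ b_i: 55/96·1 + (-27/1760)·1 + (-13/264)·1 + 59/120·1 = 1 ✓
b·c: (-27/1760)·8/3 + (-13/264)·(-1) + 59/120·1 = 1/2 ✓
b·c²: (-27/1760)·64/9 + (-13/264)·1 + 59/120·1 = 1/3 ✓
b·Ac: (-13/264)·(-11/26) + 59/120·35/118 = 1/6 ✓
b·c³: (-27/1760)·512/27 + (-13/264)·(-1) + 59/120·1 = 1/4 ✓
b·(c∘Ac): (-13/264)·11/26 + 59/120·35/118 = 1/8 ✓
b·Ac²: (-13/264)·(-44/39) + 59/120·10/177 = 1/12 ✓
b·A²c: 59/120·5/59 = 1/24 ✓; 4 stages ⇒ order 4.

4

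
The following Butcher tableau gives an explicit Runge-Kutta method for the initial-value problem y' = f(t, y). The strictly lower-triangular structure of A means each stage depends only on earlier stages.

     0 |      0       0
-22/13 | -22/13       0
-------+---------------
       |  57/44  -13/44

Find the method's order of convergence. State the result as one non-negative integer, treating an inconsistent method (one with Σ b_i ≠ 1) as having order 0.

2

b = (57/44, -13/44)
c = (0, -22/13)
Σ b_i: 57/44·1 + (-13/44)·1 = 1 ✓
b·c: (-13/44)·(-22/13) = 1/2 ✓; 2 stages ⇒ order 2.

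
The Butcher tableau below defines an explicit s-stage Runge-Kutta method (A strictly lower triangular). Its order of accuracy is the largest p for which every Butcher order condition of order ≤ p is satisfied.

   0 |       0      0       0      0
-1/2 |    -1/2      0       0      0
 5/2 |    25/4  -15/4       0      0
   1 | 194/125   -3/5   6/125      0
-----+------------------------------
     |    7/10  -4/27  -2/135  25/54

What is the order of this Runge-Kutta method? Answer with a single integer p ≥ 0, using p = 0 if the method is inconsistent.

b = (7/10, -4/27, -2/135, 25/54)
c = (0, -1/2, 5/2, 1)
Ac = (0, 0, 15/8, 21/50)
Σ b_i: 7/10·1 + (-4/27)·1 + (-2/135)·1 + 25/54·1 = 1 ✓
b·c: (-4/27)·(-1/2) + (-2/135)·5/2 + 25/54·1 = 1/2 ✓
b·c²: (-4/27)·1/4 + (-2/135)·25/4 + 25/54·1 = 1/3 ✓
b·Ac: (-2/135)·15/8 + 25/54·21/50 = 1/6 ✓
b·c³: (-4/27)·(-1/8) + (-2/135)·125/8 + 25/54·1 = 1/4 ✓
b·(c∘Ac): (-2/135)·75/16 + 25/54·21/50 = 1/8 ✓
b·Ac²: (-2/135)·(-15/16) + 25/54·3/20 = 1/12 ✓
b·A²c: 25/54·9/100 = 1/24 ✓; 4 stages ⇒ order 4.

4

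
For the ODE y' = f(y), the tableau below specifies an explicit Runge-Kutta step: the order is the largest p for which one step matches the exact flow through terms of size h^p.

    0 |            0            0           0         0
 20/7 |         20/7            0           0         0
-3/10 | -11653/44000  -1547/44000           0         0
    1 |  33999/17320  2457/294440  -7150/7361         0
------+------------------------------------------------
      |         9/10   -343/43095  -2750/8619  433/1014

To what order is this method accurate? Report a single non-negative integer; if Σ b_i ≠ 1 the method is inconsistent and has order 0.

4

b = (9/10, -343/43095, -2750/8619, 433/1014)
c = (0, 20/7, -3/10, 1)
Ac = (0, 0, -221/2200, 273/866)
Σ b_i: 9/10·1 + (-343/43095)·1 + (-2750/8619)·1 + 433/1014·1 = 1 ✓
b·c: (-343/43095)·20/7 + (-2750/8619)·(-3/10) + 433/1014·1 = 1/2 ✓
b·c²: (-343/43095)·400/49 + (-2750/8619)·9/100 + 433/1014·1 = 1/3 ✓
b·Ac: (-2750/8619)·(-221/2200) + 433/1014·273/866 = 1/6 ✓
b·c³: (-343/43095)·8000/343 + (-2750/8619)·(-27/1000) + 433/1014·1 = 1/4 ✓
b·(c∘Ac): (-2750/8619)·663/22000 + 433/1014·273/866 = 1/8 ✓
b·Ac²: (-2750/8619)·(-221/770) + 433/1014·(-117/6062) = 1/12 ✓
b·A²c: 433/1014·169/1732 = 1/24 ✓; 4 stages ⇒ order 4.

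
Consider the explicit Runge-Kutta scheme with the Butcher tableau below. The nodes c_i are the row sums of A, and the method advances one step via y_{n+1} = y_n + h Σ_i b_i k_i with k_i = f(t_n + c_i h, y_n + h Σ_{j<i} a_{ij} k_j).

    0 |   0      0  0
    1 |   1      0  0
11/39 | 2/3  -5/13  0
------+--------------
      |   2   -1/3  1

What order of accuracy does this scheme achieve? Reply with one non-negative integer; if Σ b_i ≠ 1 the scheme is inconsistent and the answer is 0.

0

b = (2, -1/3, 1)
c = (0, 1, 11/39)
Ac = (0, 0, -5/13)
Σ b_i: 2·1 + (-1/3)·1 + 1·1 = 8/3 ≠ 1 ⇒ order 0.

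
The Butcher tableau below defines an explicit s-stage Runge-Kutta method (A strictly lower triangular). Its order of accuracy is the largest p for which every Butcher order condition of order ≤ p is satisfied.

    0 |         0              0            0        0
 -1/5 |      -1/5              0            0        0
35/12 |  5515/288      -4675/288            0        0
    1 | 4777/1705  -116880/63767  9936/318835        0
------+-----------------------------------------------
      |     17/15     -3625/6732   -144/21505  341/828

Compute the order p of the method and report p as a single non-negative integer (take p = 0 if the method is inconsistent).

b = (17/15, -3625/6732, -144/21505, 341/828)
c = (0, -1/5, 35/12, 1)
Ac = (0, 0, 935/288, 156/341)
Σ b_i: 17/15·1 + (-3625/6732)·1 + (-144/21505)·1 + 341/828·1 = 1 ✓
b·c: (-3625/6732)·(-1/5) + (-144/21505)·35/12 + 341/828·1 = 1/2 ✓
b·c²: (-3625/6732)·1/25 + (-144/21505)·1225/144 + 341/828·1 = 1/3 ✓
b·Ac: (-144/21505)·935/288 + 341/828·156/341 = 1/6 ✓
b·c³: (-3625/6732)·(-1/125) + (-144/21505)·42875/1728 + 341/828·1 = 1/4 ✓
b·(c∘Ac): (-144/21505)·32725/3456 + 341/828·156/341 = 1/8 ✓
b·Ac²: (-144/21505)·(-187/288) + 341/828·327/1705 = 1/12 ✓
b·A²c: 341/828·69/682 = 1/24 ✓; 4 stages ⇒ order 4.

4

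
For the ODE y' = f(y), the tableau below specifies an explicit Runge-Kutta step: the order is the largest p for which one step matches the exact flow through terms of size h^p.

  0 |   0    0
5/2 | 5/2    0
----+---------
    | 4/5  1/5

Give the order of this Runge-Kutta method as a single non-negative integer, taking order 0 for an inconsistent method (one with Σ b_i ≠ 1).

b = (4/5, 1/5)
c = (0, 5/2)
Σ b_i: 4/5·1 + 1/5·1 = 1 ✓
b·c: 1/5·5/2 = 1/2 ✓; 2 stages ⇒ order 2.

2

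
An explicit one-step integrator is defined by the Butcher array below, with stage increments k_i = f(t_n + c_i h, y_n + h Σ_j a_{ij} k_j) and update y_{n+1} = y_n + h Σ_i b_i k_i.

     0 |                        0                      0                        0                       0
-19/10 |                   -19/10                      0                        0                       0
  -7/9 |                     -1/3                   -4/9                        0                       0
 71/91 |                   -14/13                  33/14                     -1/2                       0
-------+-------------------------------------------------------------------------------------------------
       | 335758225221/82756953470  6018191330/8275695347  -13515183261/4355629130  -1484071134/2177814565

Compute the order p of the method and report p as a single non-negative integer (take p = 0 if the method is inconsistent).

3

b = (335758225221/82756953470, 6018191330/8275695347, -13515183261/4355629130, -1484071134/2177814565)
c = (0, -19/10, -7/9, 71/91)
Ac = (0, 0, 38/45, -5153/1260)
Σ b_i: 335758225221/82756953470·1 + 6018191330/8275695347·1 + (-13515183261/4355629130)·1 + (-1484071134/2177814565)·1 = 1 ✓
b·c: 6018191330/8275695347·(-19/10) + (-13515183261/4355629130)·(-7/9) + (-1484071134/2177814565)·71/91 = 1/2 ✓
b·c²: 6018191330/8275695347·361/100 + (-13515183261/4355629130)·49/81 + (-1484071134/2177814565)·5041/8281 = 1/3 ✓
b·Ac: (-13515183261/4355629130)·38/45 + (-1484071134/2177814565)·(-5153/1260) = 1/6 ✓
b·c³: 6018191330/8275695347·(-6859/1000) + (-13515183261/4355629130)·(-343/729) + (-1484071134/2177814565)·357911/753571 = -58885177495073/15288258246300 ≠ 1/4 ⇒ order 3.
b·(c∘Ac): (-13515183261/4355629130)·(-266/405) + (-1484071134/2177814565)·(-365863/114660) = 91737696183/21778145650 ≠ 1/8
b·Ac²: (-13515183261/4355629130)·(-361/225) + (-1484071134/2177814565)·930653/113400 = -722152387861/1176019865100 ≠ 1/12
b·A²c: (-1484071134/2177814565)·(-19/45) = 9399117182/32667218475 ≠ 1/24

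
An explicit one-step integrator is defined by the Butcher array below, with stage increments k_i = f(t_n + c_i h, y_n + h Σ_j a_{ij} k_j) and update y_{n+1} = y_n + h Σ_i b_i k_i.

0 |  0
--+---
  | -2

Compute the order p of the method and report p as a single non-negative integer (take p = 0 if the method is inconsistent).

b = (-2)
c = (0)
Σ b_i: (-2)·1 = -2 ≠ 1 ⇒ order 0.

0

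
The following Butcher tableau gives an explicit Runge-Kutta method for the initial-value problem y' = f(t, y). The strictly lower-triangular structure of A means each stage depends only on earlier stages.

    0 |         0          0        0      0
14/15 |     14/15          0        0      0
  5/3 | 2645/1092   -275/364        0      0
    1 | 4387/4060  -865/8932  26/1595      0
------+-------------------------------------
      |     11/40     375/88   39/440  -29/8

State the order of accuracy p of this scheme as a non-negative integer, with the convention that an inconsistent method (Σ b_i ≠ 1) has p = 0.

b = (11/40, 375/88, 39/440, -29/8)
c = (0, 14/15, 5/3, 1)
Ac = (0, 0, -55/78, -11/174)
Σ b_i: 11/40·1 + 375/88·1 + 39/440·1 + (-29/8)·1 = 1 ✓
b·c: 375/88·14/15 + 39/440·5/3 + (-29/8)·1 = 1/2 ✓
b·c²: 375/88·196/225 + 39/440·25/9 + (-29/8)·1 = 1/3 ✓
b·Ac: 39/440·(-55/78) + (-29/8)·(-11/174) = 1/6 ✓
b·c³: 375/88·2744/3375 + 39/440·125/27 + (-29/8)·1 = 1/4 ✓
b·(c∘Ac): 39/440·(-275/234) + (-29/8)·(-11/174) = 1/8 ✓
b·Ac²: 39/440·(-77/117) + (-29/8)·(-17/435) = 1/12 ✓
b·A²c: (-29/8)·(-1/87) = 1/24 ✓; 4 stages ⇒ order 4.

4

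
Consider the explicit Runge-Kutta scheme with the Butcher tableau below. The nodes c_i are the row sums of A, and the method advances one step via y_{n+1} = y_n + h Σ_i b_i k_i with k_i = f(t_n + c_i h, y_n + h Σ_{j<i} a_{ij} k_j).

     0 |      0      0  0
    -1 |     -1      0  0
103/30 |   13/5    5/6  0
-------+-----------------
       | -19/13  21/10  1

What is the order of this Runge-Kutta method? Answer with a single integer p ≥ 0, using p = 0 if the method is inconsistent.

b = (-19/13, 21/10, 1)
c = (0, -1, 103/30)
Ac = (0, 0, -5/6)
Σ b_i: (-19/13)·1 + 21/10·1 + 1·1 = 213/130 ≠ 1 ⇒ order 0.

0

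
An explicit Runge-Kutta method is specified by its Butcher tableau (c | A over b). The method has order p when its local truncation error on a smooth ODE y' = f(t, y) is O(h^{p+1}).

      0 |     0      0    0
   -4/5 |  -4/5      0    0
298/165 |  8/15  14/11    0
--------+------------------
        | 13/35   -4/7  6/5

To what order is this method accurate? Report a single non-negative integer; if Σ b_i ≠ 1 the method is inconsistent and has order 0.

1

b = (13/35, -4/7, 6/5)
c = (0, -4/5, 298/165)
Ac = (0, 0, -56/55)
Σ b_i: 13/35·1 + (-4/7)·1 + 6/5·1 = 1 ✓
b·c: (-4/7)·(-4/5) + 6/5·298/165 = 5052/1925 ≠ 1/2 ⇒ order 1.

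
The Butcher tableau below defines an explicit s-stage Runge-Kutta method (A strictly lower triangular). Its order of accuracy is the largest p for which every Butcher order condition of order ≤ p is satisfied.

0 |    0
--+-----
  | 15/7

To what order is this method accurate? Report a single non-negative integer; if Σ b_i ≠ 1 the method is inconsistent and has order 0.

b = (15/7)
c = (0)
Σ b_i: 15/7·1 = 15/7 ≠ 1 ⇒ order 0.

0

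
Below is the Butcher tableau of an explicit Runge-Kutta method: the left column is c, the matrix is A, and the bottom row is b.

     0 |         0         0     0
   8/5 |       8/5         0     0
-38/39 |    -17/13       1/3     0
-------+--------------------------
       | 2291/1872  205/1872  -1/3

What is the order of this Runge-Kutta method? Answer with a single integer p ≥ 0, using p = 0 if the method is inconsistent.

2

b = (2291/1872, 205/1872, -1/3)
c = (0, 8/5, -38/39)
Ac = (0, 0, 8/15)
Σ b_i: 2291/1872·1 + 205/1872·1 + (-1/3)·1 = 1 ✓
b·c: 205/1872·8/5 + (-1/3)·(-38/39) = 1/2 ✓
b·c²: 205/1872·64/25 + (-1/3)·1444/1521 = -824/22815 ≠ 1/3 ⇒ order 2.
b·Ac: (-1/3)·8/15 = -8/45 ≠ 1/6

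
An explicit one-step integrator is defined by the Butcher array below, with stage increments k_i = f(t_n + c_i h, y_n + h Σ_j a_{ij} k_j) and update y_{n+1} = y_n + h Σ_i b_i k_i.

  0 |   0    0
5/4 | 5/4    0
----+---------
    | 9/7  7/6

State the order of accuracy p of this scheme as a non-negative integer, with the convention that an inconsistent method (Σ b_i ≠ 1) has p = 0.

0

b = (9/7, 7/6)
c = (0, 5/4)
Σ b_i: 9/7·1 + 7/6·1 = 103/42 ≠ 1 ⇒ order 0.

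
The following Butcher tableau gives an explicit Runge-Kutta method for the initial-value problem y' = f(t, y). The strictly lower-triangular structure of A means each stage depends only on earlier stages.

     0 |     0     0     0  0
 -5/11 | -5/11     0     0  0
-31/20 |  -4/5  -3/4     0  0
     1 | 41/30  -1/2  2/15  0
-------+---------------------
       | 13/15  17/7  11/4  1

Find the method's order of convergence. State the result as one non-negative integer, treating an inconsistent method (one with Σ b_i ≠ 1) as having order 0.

0

b = (13/15, 17/7, 11/4, 1)
c = (0, -5/11, -31/20, 1)
Ac = (0, 0, 15/44, 17/825)
Σ b_i: 13/15·1 + 17/7·1 + 11/4·1 + 1·1 = 2959/420 ≠ 1 ⇒ order 0.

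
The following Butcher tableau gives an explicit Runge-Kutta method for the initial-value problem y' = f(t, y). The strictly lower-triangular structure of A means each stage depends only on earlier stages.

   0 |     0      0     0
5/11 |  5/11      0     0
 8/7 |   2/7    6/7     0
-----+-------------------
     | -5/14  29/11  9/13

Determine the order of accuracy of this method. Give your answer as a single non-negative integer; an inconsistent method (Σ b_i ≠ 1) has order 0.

0

b = (-5/14, 29/11, 9/13)
c = (0, 5/11, 8/7)
Ac = (0, 0, 30/77)
Σ b_i: (-5/14)·1 + 29/11·1 + 9/13·1 = 5949/2002 ≠ 1 ⇒ order 0.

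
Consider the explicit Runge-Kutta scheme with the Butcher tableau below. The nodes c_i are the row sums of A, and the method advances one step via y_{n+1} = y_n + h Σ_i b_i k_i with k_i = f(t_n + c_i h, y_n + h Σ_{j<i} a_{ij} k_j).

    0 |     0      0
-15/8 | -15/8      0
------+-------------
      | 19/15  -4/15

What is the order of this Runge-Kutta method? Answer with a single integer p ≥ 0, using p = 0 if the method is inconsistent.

b = (19/15, -4/15)
c = (0, -15/8)
Σ b_i: 19/15·1 + (-4/15)·1 = 1 ✓
b·c: (-4/15)·(-15/8) = 1/2 ✓; 2 stages ⇒ order 2.

2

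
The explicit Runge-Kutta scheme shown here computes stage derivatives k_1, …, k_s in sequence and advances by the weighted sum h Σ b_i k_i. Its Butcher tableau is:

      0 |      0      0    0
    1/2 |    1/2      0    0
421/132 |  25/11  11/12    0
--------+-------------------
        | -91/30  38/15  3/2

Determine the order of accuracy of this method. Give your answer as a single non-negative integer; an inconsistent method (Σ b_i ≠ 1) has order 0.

b = (-91/30, 38/15, 3/2)
c = (0, 1/2, 421/132)
Ac = (0, 0, 11/24)
Σ b_i: (-91/30)·1 + 38/15·1 + 3/2·1 = 1 ✓
b·c: 38/15·1/2 + 3/2·421/132 = 7987/1320 ≠ 1/2 ⇒ order 1.

1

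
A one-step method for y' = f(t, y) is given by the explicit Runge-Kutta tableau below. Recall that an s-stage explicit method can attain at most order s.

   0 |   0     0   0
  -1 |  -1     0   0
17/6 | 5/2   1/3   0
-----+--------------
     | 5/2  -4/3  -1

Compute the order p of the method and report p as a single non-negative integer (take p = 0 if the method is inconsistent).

b = (5/2, -4/3, -1)
c = (0, -1, 17/6)
Ac = (0, 0, -1/3)
Σ b_i: 5/2·1 + (-4/3)·1 + (-1)·1 = 1/6 ≠ 1 ⇒ order 0.

0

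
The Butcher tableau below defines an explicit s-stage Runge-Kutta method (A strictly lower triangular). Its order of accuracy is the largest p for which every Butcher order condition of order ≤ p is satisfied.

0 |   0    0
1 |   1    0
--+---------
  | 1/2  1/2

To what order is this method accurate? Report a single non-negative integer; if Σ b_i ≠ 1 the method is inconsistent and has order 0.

2

b = (1/2, 1/2)
c = (0, 1)
Σ b_i: 1/2·1 + 1/2·1 = 1 ✓
b·c: 1/2·1 = 1/2 ✓; 2 stages ⇒ order 2.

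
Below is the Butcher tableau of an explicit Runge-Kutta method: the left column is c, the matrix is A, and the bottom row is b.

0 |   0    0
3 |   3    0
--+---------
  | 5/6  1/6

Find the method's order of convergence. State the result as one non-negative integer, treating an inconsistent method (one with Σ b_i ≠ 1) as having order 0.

2

b = (5/6, 1/6)
c = (0, 3)
Σ b_i: 5/6·1 + 1/6·1 = 1 ✓
b·c: 1/6·3 = 1/2 ✓; 2 stages ⇒ order 2.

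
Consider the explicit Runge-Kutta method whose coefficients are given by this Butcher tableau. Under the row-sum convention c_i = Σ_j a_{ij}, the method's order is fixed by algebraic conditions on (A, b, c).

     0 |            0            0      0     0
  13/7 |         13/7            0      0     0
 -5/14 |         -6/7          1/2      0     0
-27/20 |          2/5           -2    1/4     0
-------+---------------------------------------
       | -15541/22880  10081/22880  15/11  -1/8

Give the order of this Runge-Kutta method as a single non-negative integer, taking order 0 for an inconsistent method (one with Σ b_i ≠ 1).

2

b = (-15541/22880, 10081/22880, 15/11, -1/8)
c = (0, 13/7, -5/14, -27/20)
Ac = (0, 0, 13/14, -213/56)
Σ b_i: (-15541/22880)·1 + 10081/22880·1 + 15/11·1 + (-1/8)·1 = 1 ✓
b·c: 10081/22880·13/7 + 15/11·(-5/14) + (-1/8)·(-27/20) = 1/2 ✓
b·c²: 10081/22880·169/49 + 15/11·25/196 + (-1/8)·729/400 = 2528129/1724800 ≠ 1/3 ⇒ order 2.
b·Ac: 15/11·13/14 + (-1/8)·(-213/56) = 8583/4928 ≠ 1/6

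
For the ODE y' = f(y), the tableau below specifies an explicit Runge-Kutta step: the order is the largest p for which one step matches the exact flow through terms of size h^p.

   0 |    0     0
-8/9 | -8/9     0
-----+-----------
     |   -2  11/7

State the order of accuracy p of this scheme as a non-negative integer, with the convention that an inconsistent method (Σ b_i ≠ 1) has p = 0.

0

b = (-2, 11/7)
c = (0, -8/9)
Σ b_i: (-2)·1 + 11/7·1 = -3/7 ≠ 1 ⇒ order 0.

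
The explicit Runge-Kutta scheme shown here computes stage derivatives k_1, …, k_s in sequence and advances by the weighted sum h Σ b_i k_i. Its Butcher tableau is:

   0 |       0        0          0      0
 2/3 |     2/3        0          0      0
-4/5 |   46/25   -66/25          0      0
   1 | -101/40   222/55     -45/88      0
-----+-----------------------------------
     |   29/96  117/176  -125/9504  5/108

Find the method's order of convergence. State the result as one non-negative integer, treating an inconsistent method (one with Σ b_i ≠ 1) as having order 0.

4

b = (29/96, 117/176, -125/9504, 5/108)
c = (0, 2/3, -4/5, 1)
Ac = (0, 0, -44/25, 31/10)
Σ b_i: 29/96·1 + 117/176·1 + (-125/9504)·1 + 5/108·1 = 1 ✓
b·c: 117/176·2/3 + (-125/9504)·(-4/5) + 5/108·1 = 1/2 ✓
b·c²: 117/176·4/9 + (-125/9504)·16/25 + 5/108·1 = 1/3 ✓
b·Ac: (-125/9504)·(-44/25) + 5/108·31/10 = 1/6 ✓
b·c³: 117/176·8/27 + (-125/9504)·(-64/125) + 5/108·1 = 1/4 ✓
b·(c∘Ac): (-125/9504)·176/125 + 5/108·31/10 = 1/8 ✓
b·Ac²: (-125/9504)·(-88/75) + 5/108·22/15 = 1/12 ✓
b·A²c: 5/108·9/10 = 1/24 ✓; 4 stages ⇒ order 4.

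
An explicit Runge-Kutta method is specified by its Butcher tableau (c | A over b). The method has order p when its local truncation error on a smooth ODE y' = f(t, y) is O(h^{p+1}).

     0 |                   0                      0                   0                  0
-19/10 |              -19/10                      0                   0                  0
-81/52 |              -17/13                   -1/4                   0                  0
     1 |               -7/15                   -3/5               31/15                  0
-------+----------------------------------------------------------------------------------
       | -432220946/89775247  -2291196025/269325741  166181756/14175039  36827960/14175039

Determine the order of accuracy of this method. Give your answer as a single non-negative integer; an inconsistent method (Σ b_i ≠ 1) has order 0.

b = (-432220946/89775247, -2291196025/269325741, 166181756/14175039, 36827960/14175039)
c = (0, -19/10, -81/52, 1)
Ac = (0, 0, 19/40, -2703/1300)
Σ b_i: (-432220946/89775247)·1 + (-2291196025/269325741)·1 + 166181756/14175039·1 + 36827960/14175039·1 = 1 ✓
b·c: (-2291196025/269325741)·(-19/10) + 166181756/14175039·(-81/52) + 36827960/14175039·1 = 1/2 ✓
b·c²: (-2291196025/269325741)·361/100 + 166181756/14175039·6561/2704 + 36827960/14175039·1 = 1/3 ✓
b·Ac: 166181756/14175039·19/40 + 36827960/14175039·(-2703/1300) = 1/6 ✓
b·c³: (-2291196025/269325741)·(-6859/1000) + 166181756/14175039·(-531441/140608) + 36827960/14175039·1 = 81761450557/4914013520 ≠ 1/4 ⇒ order 3.
b·(c∘Ac): 166181756/14175039·(-1539/2080) + 36827960/14175039·(-2703/1300) = -2660431307/189000520 ≠ 1/8
b·Ac²: 166181756/14175039·(-361/400) + 36827960/14175039·962817/338000 = -11718713689/3685510140 ≠ 1/12
b·A²c: 36827960/14175039·589/600 = 542291711/212625585 ≠ 1/24

3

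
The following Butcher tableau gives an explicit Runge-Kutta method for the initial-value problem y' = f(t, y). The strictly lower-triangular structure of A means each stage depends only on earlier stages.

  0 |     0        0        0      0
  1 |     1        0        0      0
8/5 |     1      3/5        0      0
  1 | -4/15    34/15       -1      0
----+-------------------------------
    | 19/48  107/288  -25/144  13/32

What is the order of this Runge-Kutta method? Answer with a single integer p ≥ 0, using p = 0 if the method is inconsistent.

b = (19/48, 107/288, -25/144, 13/32)
c = (0, 1, 8/5, 1)
Ac = (0, 0, 3/5, 2/3)
Σ b_i: 19/48·1 + 107/288·1 + (-25/144)·1 + 13/32·1 = 1 ✓
b·c: 107/288·1 + (-25/144)·8/5 + 13/32·1 = 1/2 ✓
b·c²: 107/288·1 + (-25/144)·64/25 + 13/32·1 = 1/3 ✓
b·Ac: (-25/144)·3/5 + 13/32·2/3 = 1/6 ✓
b·c³: 107/288·1 + (-25/144)·512/125 + 13/32·1 = 1/15 ≠ 1/4 ⇒ order 3.
b·(c∘Ac): (-25/144)·24/25 + 13/32·2/3 = 5/48 ≠ 1/8
b·Ac²: (-25/144)·3/5 + 13/32·(-22/75) = -67/300 ≠ 1/12
b·A²c: 13/32·(-3/5) = -39/160 ≠ 1/24

3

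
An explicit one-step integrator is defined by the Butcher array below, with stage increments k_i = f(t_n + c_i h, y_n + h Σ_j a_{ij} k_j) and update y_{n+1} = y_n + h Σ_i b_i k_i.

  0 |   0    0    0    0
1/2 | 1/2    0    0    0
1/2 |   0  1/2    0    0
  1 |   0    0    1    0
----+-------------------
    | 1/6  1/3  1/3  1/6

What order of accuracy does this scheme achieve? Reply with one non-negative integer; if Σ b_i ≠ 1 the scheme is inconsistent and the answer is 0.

b = (1/6, 1/3, 1/3, 1/6)
c = (0, 1/2, 1/2, 1)
Ac = (0, 0, 1/4, 1/2)
Σ b_i: 1/6·1 + 1/3·1 + 1/3·1 + 1/6·1 = 1 ✓
b·c: 1/3·1/2 + 1/3·1/2 + 1/6·1 = 1/2 ✓
b·c²: 1/3·1/4 + 1/3·1/4 + 1/6·1 = 1/3 ✓
b·Ac: 1/3·1/4 + 1/6·1/2 = 1/6 ✓
b·c³: 1/3·1/8 + 1/3·1/8 + 1/6·1 = 1/4 ✓
b·(c∘Ac): 1/3·1/8 + 1/6·1/2 = 1/8 ✓
b·Ac²: 1/3·1/8 + 1/6·1/4 = 1/12 ✓
b·A²c: 1/6·1/4 = 1/24 ✓; 4 stages ⇒ order 4.

4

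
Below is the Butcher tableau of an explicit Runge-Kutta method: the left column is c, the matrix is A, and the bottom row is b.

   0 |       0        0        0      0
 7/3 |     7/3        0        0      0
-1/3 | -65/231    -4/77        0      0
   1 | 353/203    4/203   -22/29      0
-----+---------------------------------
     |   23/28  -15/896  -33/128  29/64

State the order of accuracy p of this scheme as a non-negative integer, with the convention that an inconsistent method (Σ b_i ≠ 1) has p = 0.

b = (23/28, -15/896, -33/128, 29/64)
c = (0, 7/3, -1/3, 1)
Ac = (0, 0, -4/33, 26/87)
Σ b_i: 23/28·1 + (-15/896)·1 + (-33/128)·1 + 29/64·1 = 1 ✓
b·c: (-15/896)·7/3 + (-33/128)·(-1/3) + 29/64·1 = 1/2 ✓
b·c²: (-15/896)·49/9 + (-33/128)·1/9 + 29/64·1 = 1/3 ✓
b·Ac: (-33/128)·(-4/33) + 29/64·26/87 = 1/6 ✓
b·c³: (-15/896)·343/27 + (-33/128)·(-1/27) + 29/64·1 = 1/4 ✓
b·(c∘Ac): (-33/128)·4/99 + 29/64·26/87 = 1/8 ✓
b·Ac²: (-33/128)·(-28/99) + 29/64·2/87 = 1/12 ✓
b·A²c: 29/64·8/87 = 1/24 ✓; 4 stages ⇒ order 4.

4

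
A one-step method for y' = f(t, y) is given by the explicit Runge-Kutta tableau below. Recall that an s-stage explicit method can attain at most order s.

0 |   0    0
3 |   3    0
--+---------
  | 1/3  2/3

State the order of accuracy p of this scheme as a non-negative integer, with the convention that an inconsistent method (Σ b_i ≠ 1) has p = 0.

b = (1/3, 2/3)
c = (0, 3)
Σ b_i: 1/3·1 + 2/3·1 = 1 ✓
b·c: 2/3·3 = 2 ≠ 1/2 ⇒ order 1.

1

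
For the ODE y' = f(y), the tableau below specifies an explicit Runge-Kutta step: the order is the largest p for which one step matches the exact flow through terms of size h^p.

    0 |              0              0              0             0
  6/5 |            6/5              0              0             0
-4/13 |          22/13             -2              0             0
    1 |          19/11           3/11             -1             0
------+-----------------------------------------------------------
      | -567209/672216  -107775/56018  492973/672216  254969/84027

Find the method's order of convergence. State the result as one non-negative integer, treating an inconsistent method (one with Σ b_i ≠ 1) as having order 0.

b = (-567209/672216, -107775/56018, 492973/672216, 254969/84027)
c = (0, 6/5, -4/13, 1)
Ac = (0, 0, -12/5, 454/715)
Σ b_i: (-567209/672216)·1 + (-107775/56018)·1 + 492973/672216·1 + 254969/84027·1 = 1 ✓
b·c: (-107775/56018)·6/5 + 492973/672216·(-4/13) + 254969/84027·1 = 1/2 ✓
b·c²: (-107775/56018)·36/25 + 492973/672216·16/169 + 254969/84027·1 = 1/3 ✓
b·Ac: 492973/672216·(-12/5) + 254969/84027·454/715 = 1/6 ✓
b·c³: (-107775/56018)·216/125 + 492973/672216·(-64/2197) + 254969/84027·1 = -567209/1820585 ≠ 1/4 ⇒ order 3.
b·(c∘Ac): 492973/672216·48/65 + 254969/84027·454/715 = 1037008/420135 ≠ 1/8
b·Ac²: 492973/672216·(-72/25) + 254969/84027·13852/46475 = -1319189/1092351 ≠ 1/12
b·A²c: 254969/84027·12/5 = 1019876/140045 ≠ 1/24

3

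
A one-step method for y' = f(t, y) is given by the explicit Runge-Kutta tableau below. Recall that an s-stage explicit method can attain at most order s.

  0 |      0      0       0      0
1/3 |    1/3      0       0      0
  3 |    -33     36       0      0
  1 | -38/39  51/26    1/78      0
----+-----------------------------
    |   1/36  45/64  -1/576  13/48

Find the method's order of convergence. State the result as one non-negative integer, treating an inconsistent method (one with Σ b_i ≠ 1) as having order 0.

b = (1/36, 45/64, -1/576, 13/48)
c = (0, 1/3, 3, 1)
Ac = (0, 0, 12, 9/13)
Σ b_i: 1/36·1 + 45/64·1 + (-1/576)·1 + 13/48·1 = 1 ✓
b·c: 45/64·1/3 + (-1/576)·3 + 13/48·1 = 1/2 ✓
b·c²: 45/64·1/9 + (-1/576)·9 + 13/48·1 = 1/3 ✓
b·Ac: (-1/576)·12 + 13/48·9/13 = 1/6 ✓
b·c³: 45/64·1/27 + (-1/576)·27 + 13/48·1 = 1/4 ✓
b·(c∘Ac): (-1/576)·36 + 13/48·9/13 = 1/8 ✓
b·Ac²: (-1/576)·4 + 13/48·1/3 = 1/12 ✓
b·A²c: 13/48·2/13 = 1/24 ✓; 4 stages ⇒ order 4.

4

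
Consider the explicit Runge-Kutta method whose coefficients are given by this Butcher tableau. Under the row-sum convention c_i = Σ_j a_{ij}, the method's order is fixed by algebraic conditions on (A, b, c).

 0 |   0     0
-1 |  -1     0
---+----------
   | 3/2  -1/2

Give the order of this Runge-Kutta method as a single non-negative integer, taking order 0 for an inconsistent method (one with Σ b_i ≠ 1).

b = (3/2, -1/2)
c = (0, -1)
Σ b_i: 3/2·1 + (-1/2)·1 = 1 ✓
b·c: (-1/2)·(-1) = 1/2 ✓; 2 stages ⇒ order 2.

2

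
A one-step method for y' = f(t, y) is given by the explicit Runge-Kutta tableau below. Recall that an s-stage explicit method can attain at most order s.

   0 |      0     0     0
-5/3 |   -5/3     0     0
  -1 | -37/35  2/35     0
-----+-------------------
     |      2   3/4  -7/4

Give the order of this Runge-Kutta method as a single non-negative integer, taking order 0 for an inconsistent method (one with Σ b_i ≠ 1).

3

b = (2, 3/4, -7/4)
c = (0, -5/3, -1)
Ac = (0, 0, -2/21)
Σ b_i: 2·1 + 3/4·1 + (-7/4)·1 = 1 ✓
b·c: 3/4·(-5/3) + (-7/4)·(-1) = 1/2 ✓
b·c²: 3/4·25/9 + (-7/4)·1 = 1/3 ✓
b·Ac: (-7/4)·(-2/21) = 1/6 ✓; 3 stages ⇒ order 3.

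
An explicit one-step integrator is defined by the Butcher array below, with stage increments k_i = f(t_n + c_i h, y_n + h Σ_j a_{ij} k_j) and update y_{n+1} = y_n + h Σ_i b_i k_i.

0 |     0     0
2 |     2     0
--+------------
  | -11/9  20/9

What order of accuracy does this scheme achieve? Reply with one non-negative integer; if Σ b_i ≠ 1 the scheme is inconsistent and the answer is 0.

b = (-11/9, 20/9)
c = (0, 2)
Σ b_i: (-11/9)·1 + 20/9·1 = 1 ✓
b·c: 20/9·2 = 40/9 ≠ 1/2 ⇒ order 1.

1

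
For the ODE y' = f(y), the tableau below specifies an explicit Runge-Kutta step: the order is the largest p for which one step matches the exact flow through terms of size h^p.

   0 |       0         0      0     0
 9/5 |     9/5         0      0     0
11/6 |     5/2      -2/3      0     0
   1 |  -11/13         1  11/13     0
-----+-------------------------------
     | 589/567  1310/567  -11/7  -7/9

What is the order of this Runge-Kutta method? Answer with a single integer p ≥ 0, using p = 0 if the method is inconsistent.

2

b = (589/567, 1310/567, -11/7, -7/9)
c = (0, 9/5, 11/6, 1)
Ac = (0, 0, -6/5, 1307/390)
Σ b_i: 589/567·1 + 1310/567·1 + (-11/7)·1 + (-7/9)·1 = 1 ✓
b·c: 1310/567·9/5 + (-11/7)·11/6 + (-7/9)·1 = 1/2 ✓
b·c²: 1310/567·81/25 + (-11/7)·121/36 + (-7/9)·1 = 599/420 ≠ 1/3 ⇒ order 2.
b·Ac: (-11/7)·(-6/5) + (-7/9)·1307/390 = -17711/24570 ≠ 1/6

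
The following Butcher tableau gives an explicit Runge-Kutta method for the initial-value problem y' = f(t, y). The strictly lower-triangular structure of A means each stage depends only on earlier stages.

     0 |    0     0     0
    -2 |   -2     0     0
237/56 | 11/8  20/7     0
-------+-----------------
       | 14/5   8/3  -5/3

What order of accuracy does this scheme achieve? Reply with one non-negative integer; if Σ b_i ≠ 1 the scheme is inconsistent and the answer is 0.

0

b = (14/5, 8/3, -5/3)
c = (0, -2, 237/56)
Ac = (0, 0, -40/7)
Σ b_i: 14/5·1 + 8/3·1 + (-5/3)·1 = 19/5 ≠ 1 ⇒ order 0.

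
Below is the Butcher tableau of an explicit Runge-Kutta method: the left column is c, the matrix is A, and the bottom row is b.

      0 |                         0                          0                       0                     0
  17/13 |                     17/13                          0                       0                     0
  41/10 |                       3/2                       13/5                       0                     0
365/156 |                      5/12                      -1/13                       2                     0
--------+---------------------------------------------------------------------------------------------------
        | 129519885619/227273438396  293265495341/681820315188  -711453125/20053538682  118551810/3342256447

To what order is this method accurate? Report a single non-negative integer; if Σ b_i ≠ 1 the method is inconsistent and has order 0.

3

b = (129519885619/227273438396, 293265495341/681820315188, -711453125/20053538682, 118551810/3342256447)
c = (0, 17/13, 41/10, 365/156)
Ac = (0, 0, 17/5, 6844/845)
Σ b_i: 129519885619/227273438396·1 + 293265495341/681820315188·1 + (-711453125/20053538682)·1 + 118551810/3342256447·1 = 1 ✓
b·c: 293265495341/681820315188·17/13 + (-711453125/20053538682)·41/10 + 118551810/3342256447·365/156 = 1/2 ✓
b·c²: 293265495341/681820315188·289/169 + (-711453125/20053538682)·1681/100 + 118551810/3342256447·133225/24336 = 1/3 ✓
b·Ac: (-711453125/20053538682)·17/5 + 118551810/3342256447·6844/845 = 1/6 ✓
b·c³: 293265495341/681820315188·4913/2197 + (-711453125/20053538682)·68921/1000 + 118551810/3342256447·48627125/3796416 = -12875981236871/12513408137568 ≠ 1/4 ⇒ order 3.
b·(c∘Ac): (-711453125/20053538682)·697/50 + 118551810/3342256447·124903/6591 = 92613751255/521392005732 ≠ 1/8
b·Ac²: (-711453125/20053538682)·289/65 + 118551810/3342256447·3678707/109850 = 1342735750933/1303480014330 ≠ 1/12
b·A²c: 118551810/3342256447·34/5 = 806152308/3342256447 ≠ 1/24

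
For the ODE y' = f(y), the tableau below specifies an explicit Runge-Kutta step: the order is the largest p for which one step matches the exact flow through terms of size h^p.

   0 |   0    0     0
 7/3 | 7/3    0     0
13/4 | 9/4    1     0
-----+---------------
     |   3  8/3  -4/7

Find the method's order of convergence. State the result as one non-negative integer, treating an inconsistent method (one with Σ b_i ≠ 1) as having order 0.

b = (3, 8/3, -4/7)
c = (0, 7/3, 13/4)
Ac = (0, 0, 7/3)
Σ b_i: 3·1 + 8/3·1 + (-4/7)·1 = 107/21 ≠ 1 ⇒ order 0.

0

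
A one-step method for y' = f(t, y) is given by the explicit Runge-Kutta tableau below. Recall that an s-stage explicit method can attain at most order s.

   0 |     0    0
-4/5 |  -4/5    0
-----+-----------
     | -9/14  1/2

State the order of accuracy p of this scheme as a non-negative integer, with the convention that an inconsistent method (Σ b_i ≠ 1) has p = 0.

0

b = (-9/14, 1/2)
c = (0, -4/5)
Σ b_i: (-9/14)·1 + 1/2·1 = -1/7 ≠ 1 ⇒ order 0.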